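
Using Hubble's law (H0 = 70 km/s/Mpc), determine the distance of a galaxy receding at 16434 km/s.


d = v / H0 = 16434 / 70 = 234.7714

234.7714 Mpc


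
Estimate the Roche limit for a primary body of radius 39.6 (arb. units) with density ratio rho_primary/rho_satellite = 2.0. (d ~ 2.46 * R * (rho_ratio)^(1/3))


d_Roche = 2.46 * 39.6 * 2.0^(1/3) = 122.7365

122.7365


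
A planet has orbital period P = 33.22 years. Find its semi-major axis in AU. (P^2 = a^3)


a = P^(2/3) = 33.22^(2/3) = 10.334

10.334 AU


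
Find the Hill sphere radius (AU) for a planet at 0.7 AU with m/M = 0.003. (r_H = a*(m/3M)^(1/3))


r_H = a * (m/3M)^(1/3) = 0.7 * (0.003/3)^(1/3) = 0.07

0.07 AU


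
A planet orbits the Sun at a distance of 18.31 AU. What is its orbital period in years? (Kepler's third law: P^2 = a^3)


P = a^(3/2) = 18.31^1.5 = 78.3488

78.3488 years


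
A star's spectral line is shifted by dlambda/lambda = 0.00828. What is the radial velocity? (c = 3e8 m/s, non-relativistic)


v = (dlambda/lambda) * c = 0.00828 * 3e8 = 2.484e+06

2.484e+06 m/s


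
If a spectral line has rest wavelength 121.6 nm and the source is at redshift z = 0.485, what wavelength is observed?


lam_obs = lam_emit * (1 + z) = 121.6 * (1 + 0.485) = 180.576

180.576 nm


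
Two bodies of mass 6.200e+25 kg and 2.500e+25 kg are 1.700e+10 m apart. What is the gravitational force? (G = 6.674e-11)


F = G*m1*m2/r^2 = 6.674e-11 * 6.200e+25 * 2.500e+25 / (1.700e+10)^2 = 6.674e-11 * 1.550e+51 / 2.890e+20 = 3.579e+20

3.579e+20 N


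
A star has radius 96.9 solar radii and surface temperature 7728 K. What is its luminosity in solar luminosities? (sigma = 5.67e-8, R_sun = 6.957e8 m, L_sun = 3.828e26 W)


R = 96.9 * 6.957e8 m = 6.741333e+10 m. L = 4*pi*R^2*sigma*T^4 = 4*pi*(6.741333e+10)^2 * 5.67e-8 * 7728^4 = 1.154922753e+31 W. L/L_sun = 1.154922753e+31 / 3.828e26 = 30170.3958

30170.3958 L_sun


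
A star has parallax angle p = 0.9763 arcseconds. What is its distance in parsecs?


d = 1/p = 1/0.9763 = 1.0243

1.0243 pc


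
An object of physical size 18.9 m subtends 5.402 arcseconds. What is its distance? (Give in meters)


D = size / theta_rad, theta_rad = 5.402 * pi/(180*3600) = 2.619e-05, D = 721659.5406

721659.5406 m


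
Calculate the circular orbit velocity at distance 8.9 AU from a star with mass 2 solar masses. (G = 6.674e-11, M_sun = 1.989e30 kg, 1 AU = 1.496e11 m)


v = sqrt(GM/r) = sqrt(6.674e-11 * 3.978e+30 / 1.331e+12) = 14120.9752

14120.9752 m/s


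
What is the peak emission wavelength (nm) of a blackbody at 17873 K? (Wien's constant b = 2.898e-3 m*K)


lam_max = b / T = 2.898e-3 / 17873 = 1.621e-07 m = 162.144 nm

162.144 nm


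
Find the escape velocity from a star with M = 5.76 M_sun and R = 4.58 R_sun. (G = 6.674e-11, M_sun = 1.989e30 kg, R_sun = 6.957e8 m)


M = 5.76 * 1.989e30 kg = 1.145664e+31 kg; R = 4.58 * 6.957e8 m = 3.186306e+09 m. v_esc = sqrt(2GM/R) = sqrt(2 * 6.674e-11 * 1.145664e+31 / 3.186306e+09) = 692776.2515

692776.2515 m/s


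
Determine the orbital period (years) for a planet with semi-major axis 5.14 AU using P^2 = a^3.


P = a^(3/2) = 5.14^1.5 = 11.6532

11.6532 years


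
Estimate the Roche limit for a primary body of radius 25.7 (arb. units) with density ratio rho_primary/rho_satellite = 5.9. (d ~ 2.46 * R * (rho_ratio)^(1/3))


d_Roche = 2.46 * 25.7 * 5.9^(1/3) = 114.2402

114.2402


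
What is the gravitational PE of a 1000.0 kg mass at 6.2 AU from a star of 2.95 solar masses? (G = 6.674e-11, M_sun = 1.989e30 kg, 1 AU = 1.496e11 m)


M = 2.95 * 1.989e30 kg = 5.86755e+30 kg; r = 6.2 AU * 1.496e11 m/AU = 9.2752e+11 m. U = -GM*m/r = -(6.674e-11 * 5.86755e+30 * 1000.0) / 9.2752e+11 = -4.222e+11

-4.222e+11 J


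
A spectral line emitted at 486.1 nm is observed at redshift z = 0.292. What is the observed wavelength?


lam_obs = lam_emit * (1 + z) = 486.1 * (1 + 0.292) = 628.0412

628.0412 nm


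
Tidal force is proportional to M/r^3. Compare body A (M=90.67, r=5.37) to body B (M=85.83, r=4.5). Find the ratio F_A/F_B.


Ratio = (M1/r1^3) / (M2/r2^3) = (90.67/5.37^3) / (85.83/4.5^3) = 0.6216

0.6216


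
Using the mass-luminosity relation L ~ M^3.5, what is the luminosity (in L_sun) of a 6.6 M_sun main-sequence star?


L/L_sun = (M/M_sun)^3.5 = 6.6^3.5 = 738.5906

738.5906 L_sun


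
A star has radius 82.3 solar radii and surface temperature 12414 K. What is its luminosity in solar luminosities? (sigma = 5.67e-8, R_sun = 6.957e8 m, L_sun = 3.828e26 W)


R = 82.3 * 6.957e8 m = 5.725611e+10 m. L = 4*pi*R^2*sigma*T^4 = 4*pi*(5.725611e+10)^2 * 5.67e-8 * 12414^4 = 5.547324409e+31 W. L/L_sun = 5.547324409e+31 / 3.828e26 = 144914.4307

144914.4307 L_sun


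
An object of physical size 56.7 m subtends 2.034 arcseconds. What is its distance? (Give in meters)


D = size / theta_rad, theta_rad = 2.034 * pi/(180*3600) = 9.861e-06, D = 5.750e+06

5.750e+06 m


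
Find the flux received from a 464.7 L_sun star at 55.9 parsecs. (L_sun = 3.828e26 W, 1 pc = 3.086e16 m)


F = L / (4*pi*d^2) = 1.779e+29 / (4*pi*(1.725e+18)^2) = 4.757e-09

4.757e-09 W/m^2


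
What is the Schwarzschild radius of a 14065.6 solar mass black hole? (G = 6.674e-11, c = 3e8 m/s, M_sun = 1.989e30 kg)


M = 14065.6 * 1.989e30 kg = 2.79764784e+34 kg. rs = 2GM/c^2 = 2 * 6.674e-11 * 2.79764784e+34 / (3e8)^2 = 4.149e+07

4.149e+07 m


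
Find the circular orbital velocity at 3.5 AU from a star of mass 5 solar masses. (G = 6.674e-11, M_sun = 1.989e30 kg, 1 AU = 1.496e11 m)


v = sqrt(GM/r) = sqrt(6.674e-11 * 9.945e+30 / 5.236e+11) = 35603.7445

35603.7445 m/s


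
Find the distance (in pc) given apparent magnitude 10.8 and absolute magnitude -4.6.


d = 10^((m - M + 5)/5) = 10^((10.8 - -4.6 + 5)/5) = 12022.6443

12022.6443 pc


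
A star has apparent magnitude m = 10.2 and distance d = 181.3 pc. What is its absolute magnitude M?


M = m - 5*log10(d) + 5 = 10.2 - 5*log10(181.3) + 5 = 3.908

3.908


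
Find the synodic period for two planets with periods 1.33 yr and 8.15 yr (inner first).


1/P_syn = |1/P1 - 1/P2| = |1/1.33 - 1/8.15| => P_syn = 1.5894

1.5894 years


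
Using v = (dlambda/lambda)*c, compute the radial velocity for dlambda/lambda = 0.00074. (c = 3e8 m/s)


v = (dlambda/lambda) * c = 0.00074 * 3e8 = 222000.0

222000.0 m/s


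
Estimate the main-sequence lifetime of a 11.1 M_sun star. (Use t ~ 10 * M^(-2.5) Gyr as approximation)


t = 10 * M^(-2.5) = 10 * 11.1^(-2.5) = 0.0244

0.0244 Gyr


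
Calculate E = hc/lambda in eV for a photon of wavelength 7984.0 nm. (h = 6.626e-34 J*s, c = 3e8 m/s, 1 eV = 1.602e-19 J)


E = hc/lambda = 6.626e-34 * 3e8 / 7.984e-06 = 2.490e-20 J = 0.1554 eV

0.1554 eV


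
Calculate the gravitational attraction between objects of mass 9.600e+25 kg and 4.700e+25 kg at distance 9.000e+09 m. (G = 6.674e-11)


F = G*m1*m2/r^2 = 6.674e-11 * 9.600e+25 * 4.700e+25 / (9.000e+09)^2 = 6.674e-11 * 4.512e+51 / 8.100e+19 = 3.718e+21

3.718e+21 N


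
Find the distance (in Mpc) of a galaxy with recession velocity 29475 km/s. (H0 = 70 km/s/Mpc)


d = v / H0 = 29475 / 70 = 421.0714

421.0714 Mpc


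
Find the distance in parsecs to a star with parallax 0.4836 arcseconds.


d = 1/p = 1/0.4836 = 2.0678

2.0678 pc


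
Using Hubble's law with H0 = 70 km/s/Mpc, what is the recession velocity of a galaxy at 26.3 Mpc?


v = H0 * d = 70 * 26.3 = 1841.0

1841.0 km/s


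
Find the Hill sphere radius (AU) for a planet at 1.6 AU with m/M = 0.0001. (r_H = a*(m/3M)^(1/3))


r_H = a * (m/3M)^(1/3) = 1.6 * (0.0001/3)^(1/3) = 0.0515

0.0515 AU


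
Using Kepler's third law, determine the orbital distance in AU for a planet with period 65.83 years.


a = P^(2/3) = 65.83^(2/3) = 16.3036

16.3036 AU


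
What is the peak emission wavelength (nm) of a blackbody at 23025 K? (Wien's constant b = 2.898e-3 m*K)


lam_max = b / T = 2.898e-3 / 23025 = 1.259e-07 m = 125.8632 nm

125.8632 nm


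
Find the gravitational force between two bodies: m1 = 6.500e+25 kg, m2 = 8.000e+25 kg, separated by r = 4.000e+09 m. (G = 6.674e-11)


F = G*m1*m2/r^2 = 6.674e-11 * 6.500e+25 * 8.000e+25 / (4.000e+09)^2 = 6.674e-11 * 5.200e+51 / 1.600e+19 = 2.169e+22

2.169e+22 N


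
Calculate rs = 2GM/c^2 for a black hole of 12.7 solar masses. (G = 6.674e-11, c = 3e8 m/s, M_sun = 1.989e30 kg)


M = 12.7 * 1.989e30 kg = 2.52603e+31 kg. rs = 2GM/c^2 = 2 * 6.674e-11 * 2.52603e+31 / (3e8)^2 = 37463.8316

37463.8316 m


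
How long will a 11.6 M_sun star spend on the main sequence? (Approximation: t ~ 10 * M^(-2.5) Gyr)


t = 10 * M^(-2.5) = 10 * 11.6^(-2.5) = 0.0218

0.0218 Gyr


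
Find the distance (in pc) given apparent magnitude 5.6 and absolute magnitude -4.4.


d = 10^((m - M + 5)/5) = 10^((5.6 - -4.4 + 5)/5) = 1000.0

1000.0 pc


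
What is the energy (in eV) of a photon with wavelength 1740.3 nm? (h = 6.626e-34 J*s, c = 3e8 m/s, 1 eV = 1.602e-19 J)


E = hc/lambda = 6.626e-34 * 3e8 / 1.740e-06 = 1.142e-19 J = 0.713 eV

0.713 eV


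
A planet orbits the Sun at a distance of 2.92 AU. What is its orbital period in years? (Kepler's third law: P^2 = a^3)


P = a^(3/2) = 2.92^1.5 = 4.9897

4.9897 years


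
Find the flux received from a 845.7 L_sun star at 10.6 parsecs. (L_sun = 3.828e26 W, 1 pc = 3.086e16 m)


F = L / (4*pi*d^2) = 3.237e+29 / (4*pi*(3.271e+17)^2) = 2.408e-07

2.408e-07 W/m^2


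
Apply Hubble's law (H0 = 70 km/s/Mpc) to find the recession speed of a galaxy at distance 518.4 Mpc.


v = H0 * d = 70 * 518.4 = 36288.0

36288.0 km/s


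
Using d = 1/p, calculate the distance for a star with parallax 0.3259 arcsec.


d = 1/p = 1/0.3259 = 3.0684

3.0684 pc


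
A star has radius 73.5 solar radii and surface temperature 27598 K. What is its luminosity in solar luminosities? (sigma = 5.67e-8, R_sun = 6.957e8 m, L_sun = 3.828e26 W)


R = 73.5 * 6.957e8 m = 5.113395e+10 m. L = 4*pi*R^2*sigma*T^4 = 4*pi*(5.113395e+10)^2 * 5.67e-8 * 27598^4 = 1.080742049e+33 W. L/L_sun = 1.080742049e+33 / 3.828e26 = 2.823e+06

2.823e+06 L_sun


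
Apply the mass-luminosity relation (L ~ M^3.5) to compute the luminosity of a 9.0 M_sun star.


L/L_sun = (M/M_sun)^3.5 = 9.0^3.5 = 2187.0

2187.0 L_sun


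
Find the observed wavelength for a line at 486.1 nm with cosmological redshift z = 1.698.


lam_obs = lam_emit * (1 + z) = 486.1 * (1 + 1.698) = 1311.4978

1311.4978 nm


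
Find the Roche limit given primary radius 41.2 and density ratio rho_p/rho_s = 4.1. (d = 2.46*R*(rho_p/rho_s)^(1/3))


d_Roche = 2.46 * 41.2 * 4.1^(1/3) = 162.216

162.216


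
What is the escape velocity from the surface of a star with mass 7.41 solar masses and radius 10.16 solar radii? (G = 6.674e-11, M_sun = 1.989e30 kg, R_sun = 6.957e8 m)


M = 7.41 * 1.989e30 kg = 1.473849e+31 kg; R = 10.16 * 6.957e8 m = 7.068312e+09 m. v_esc = sqrt(2GM/R) = sqrt(2 * 6.674e-11 * 1.473849e+31 / 7.068312e+09) = 527565.9272

527565.9272 m/s


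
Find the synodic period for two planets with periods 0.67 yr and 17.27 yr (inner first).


1/P_syn = |1/P1 - 1/P2| = |1/0.67 - 1/17.27| => P_syn = 0.697

0.697 years


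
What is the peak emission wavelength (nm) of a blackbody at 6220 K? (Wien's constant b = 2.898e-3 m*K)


lam_max = b / T = 2.898e-3 / 6220 = 4.659e-07 m = 465.9164 nm

465.9164 nm


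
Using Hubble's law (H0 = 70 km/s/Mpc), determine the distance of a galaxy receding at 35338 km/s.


d = v / H0 = 35338 / 70 = 504.8286

504.8286 Mpc


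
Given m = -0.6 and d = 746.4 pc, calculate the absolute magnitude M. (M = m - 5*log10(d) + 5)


M = m - 5*log10(d) + 5 = -0.6 - 5*log10(746.4) + 5 = -9.9649

-9.9649


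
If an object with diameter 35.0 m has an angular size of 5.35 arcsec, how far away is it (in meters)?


D = size / theta_rad, theta_rad = 5.35 * pi/(180*3600) = 2.594e-05, D = 1.349e+06

1.349e+06 m


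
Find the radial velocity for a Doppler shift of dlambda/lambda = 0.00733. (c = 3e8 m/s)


v = (dlambda/lambda) * c = 0.00733 * 3e8 = 2.199e+06

2.199e+06 m/s


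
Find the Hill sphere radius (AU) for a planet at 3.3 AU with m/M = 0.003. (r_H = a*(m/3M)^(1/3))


r_H = a * (m/3M)^(1/3) = 3.3 * (0.003/3)^(1/3) = 0.33

0.33 AU


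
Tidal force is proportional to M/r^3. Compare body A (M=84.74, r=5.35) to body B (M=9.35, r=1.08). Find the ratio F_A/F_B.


Ratio = (M1/r1^3) / (M2/r2^3) = (84.74/5.35^3) / (9.35/1.08^3) = 0.0746

0.0746


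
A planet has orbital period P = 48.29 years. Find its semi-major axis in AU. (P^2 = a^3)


a = P^(2/3) = 48.29^(2/3) = 13.2609

13.2609 AU


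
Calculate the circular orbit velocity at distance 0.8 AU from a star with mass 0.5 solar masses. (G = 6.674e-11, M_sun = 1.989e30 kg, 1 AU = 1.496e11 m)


v = sqrt(GM/r) = sqrt(6.674e-11 * 9.945e+29 / 1.197e+11) = 23549.6634

23549.6634 m/s


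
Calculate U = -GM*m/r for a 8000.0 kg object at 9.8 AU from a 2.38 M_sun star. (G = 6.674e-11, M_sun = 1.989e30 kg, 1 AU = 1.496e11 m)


M = 2.38 * 1.989e30 kg = 4.73382e+30 kg; r = 9.8 AU * 1.496e11 m/AU = 1.46608e+12 m. U = -GM*m/r = -(6.674e-11 * 4.73382e+30 * 8000.0) / 1.46608e+12 = -1.724e+12

-1.724e+12 J


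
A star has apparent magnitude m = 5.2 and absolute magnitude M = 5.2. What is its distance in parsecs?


d = 10^((m - M + 5)/5) = 10^((5.2 - 5.2 + 5)/5) = 10.0

10.0 pc


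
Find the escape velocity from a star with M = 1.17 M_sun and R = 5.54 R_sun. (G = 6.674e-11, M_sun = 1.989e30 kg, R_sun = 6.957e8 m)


M = 1.17 * 1.989e30 kg = 2.32713e+30 kg; R = 5.54 * 6.957e8 m = 3.854178e+09 m. v_esc = sqrt(2GM/R) = sqrt(2 * 6.674e-11 * 2.32713e+30 / 3.854178e+09) = 283891.5967

283891.5967 m/s


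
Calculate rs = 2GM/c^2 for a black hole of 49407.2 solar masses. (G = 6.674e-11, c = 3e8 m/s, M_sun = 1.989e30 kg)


M = 49407.2 * 1.989e30 kg = 9.82709208e+34 kg. rs = 2GM/c^2 = 2 * 6.674e-11 * 9.82709208e+34 / (3e8)^2 = 1.457e+08

1.457e+08 m


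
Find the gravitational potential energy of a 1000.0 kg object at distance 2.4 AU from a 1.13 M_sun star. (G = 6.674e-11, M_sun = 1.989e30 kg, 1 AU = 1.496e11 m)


M = 1.13 * 1.989e30 kg = 2.24757e+30 kg; r = 2.4 AU * 1.496e11 m/AU = 3.5904e+11 m. U = -GM*m/r = -(6.674e-11 * 2.24757e+30 * 1000.0) / 3.5904e+11 = -4.178e+11

-4.178e+11 J


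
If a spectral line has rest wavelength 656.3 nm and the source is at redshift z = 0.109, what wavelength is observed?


lam_obs = lam_emit * (1 + z) = 656.3 * (1 + 0.109) = 727.8367

727.8367 nm


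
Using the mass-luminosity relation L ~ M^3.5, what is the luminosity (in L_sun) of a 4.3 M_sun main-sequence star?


L/L_sun = (M/M_sun)^3.5 = 4.3^3.5 = 164.8692

164.8692 L_sun


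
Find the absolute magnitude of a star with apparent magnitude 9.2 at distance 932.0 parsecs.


M = m - 5*log10(d) + 5 = 9.2 - 5*log10(932.0) + 5 = -0.6471

-0.6471


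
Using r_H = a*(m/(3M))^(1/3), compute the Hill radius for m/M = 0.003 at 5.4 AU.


r_H = a * (m/3M)^(1/3) = 5.4 * (0.003/3)^(1/3) = 0.54

0.54 AU


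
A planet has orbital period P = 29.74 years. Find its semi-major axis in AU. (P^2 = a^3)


a = P^(2/3) = 29.74^(2/3) = 9.599

9.599 AU


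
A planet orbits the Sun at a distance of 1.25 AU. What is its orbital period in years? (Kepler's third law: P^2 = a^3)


P = a^(3/2) = 1.25^1.5 = 1.3975

1.3975 years


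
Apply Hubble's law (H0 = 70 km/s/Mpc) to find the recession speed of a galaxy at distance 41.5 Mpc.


v = H0 * d = 70 * 41.5 = 2905.0

2905.0 km/s


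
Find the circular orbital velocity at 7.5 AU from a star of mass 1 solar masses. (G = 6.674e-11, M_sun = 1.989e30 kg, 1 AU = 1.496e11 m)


v = sqrt(GM/r) = sqrt(6.674e-11 * 1.989e+30 / 1.122e+12) = 10877.1236

10877.1236 m/s


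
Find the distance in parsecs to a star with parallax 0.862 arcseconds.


d = 1/p = 1/0.862 = 1.1601

1.1601 pc


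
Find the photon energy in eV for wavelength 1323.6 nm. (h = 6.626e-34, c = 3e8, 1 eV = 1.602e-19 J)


E = hc/lambda = 6.626e-34 * 3e8 / 1.324e-06 = 1.502e-19 J = 0.9375 eV

0.9375 eV


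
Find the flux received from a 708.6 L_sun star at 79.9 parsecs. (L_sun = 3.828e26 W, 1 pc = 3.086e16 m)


F = L / (4*pi*d^2) = 2.713e+29 / (4*pi*(2.466e+18)^2) = 3.550e-09

3.550e-09 W/m^2


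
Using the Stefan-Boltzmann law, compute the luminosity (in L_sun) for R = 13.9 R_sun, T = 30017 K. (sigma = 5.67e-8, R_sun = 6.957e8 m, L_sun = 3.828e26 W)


R = 13.9 * 6.957e8 m = 9.67023e+09 m. L = 4*pi*R^2*sigma*T^4 = 4*pi*(9.67023e+09)^2 * 5.67e-8 * 30017^4 = 5.409232778e+31 W. L/L_sun = 5.409232778e+31 / 3.828e26 = 141307.0214

141307.0214 L_sun


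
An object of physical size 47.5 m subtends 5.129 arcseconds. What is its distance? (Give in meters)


D = size / theta_rad, theta_rad = 5.129 * pi/(180*3600) = 2.487e-05, D = 1.910e+06

1.910e+06 m


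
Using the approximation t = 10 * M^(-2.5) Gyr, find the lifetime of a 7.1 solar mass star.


t = 10 * M^(-2.5) = 10 * 7.1^(-2.5) = 0.0744

0.0744 Gyr


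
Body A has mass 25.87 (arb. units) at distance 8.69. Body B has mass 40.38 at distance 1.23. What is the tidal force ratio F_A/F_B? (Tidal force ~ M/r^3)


Ratio = (M1/r1^3) / (M2/r2^3) = (25.87/8.69^3) / (40.38/1.23^3) = 0.0018

0.0018


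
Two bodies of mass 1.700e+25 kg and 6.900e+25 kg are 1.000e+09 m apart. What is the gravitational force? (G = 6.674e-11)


F = G*m1*m2/r^2 = 6.674e-11 * 1.700e+25 * 6.900e+25 / (1.000e+09)^2 = 6.674e-11 * 1.173e+51 / 1.000e+18 = 7.829e+22

7.829e+22 N


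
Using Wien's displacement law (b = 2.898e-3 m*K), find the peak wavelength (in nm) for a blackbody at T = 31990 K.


lam_max = b / T = 2.898e-3 / 31990 = 9.059e-08 m = 90.5908 nm

90.5908 nm


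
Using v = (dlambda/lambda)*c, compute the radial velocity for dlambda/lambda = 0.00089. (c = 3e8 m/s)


v = (dlambda/lambda) * c = 0.00089 * 3e8 = 267000.0

267000.0 m/s


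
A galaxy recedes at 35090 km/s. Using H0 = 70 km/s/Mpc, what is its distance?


d = v / H0 = 35090 / 70 = 501.2857

501.2857 Mpc


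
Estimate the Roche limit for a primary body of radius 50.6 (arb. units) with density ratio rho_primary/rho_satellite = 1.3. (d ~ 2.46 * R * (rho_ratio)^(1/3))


d_Roche = 2.46 * 50.6 * 1.3^(1/3) = 135.8522

135.8522


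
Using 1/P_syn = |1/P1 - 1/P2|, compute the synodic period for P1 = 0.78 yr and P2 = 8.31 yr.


1/P_syn = |1/P1 - 1/P2| = |1/0.78 - 1/8.31| => P_syn = 0.8608

0.8608 years


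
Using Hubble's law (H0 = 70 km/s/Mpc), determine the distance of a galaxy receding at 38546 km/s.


d = v / H0 = 38546 / 70 = 550.6571

550.6571 Mpc


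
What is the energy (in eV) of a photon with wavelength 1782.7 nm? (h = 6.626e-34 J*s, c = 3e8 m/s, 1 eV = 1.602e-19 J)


E = hc/lambda = 6.626e-34 * 3e8 / 1.783e-06 = 1.115e-19 J = 0.696 eV

0.696 eV


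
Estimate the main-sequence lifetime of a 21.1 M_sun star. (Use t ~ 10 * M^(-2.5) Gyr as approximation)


t = 10 * M^(-2.5) = 10 * 21.1^(-2.5) = 0.0049

0.0049 Gyr


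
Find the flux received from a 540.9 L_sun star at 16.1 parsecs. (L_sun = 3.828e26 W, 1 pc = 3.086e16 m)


F = L / (4*pi*d^2) = 2.071e+29 / (4*pi*(4.968e+17)^2) = 6.675e-08

6.675e-08 W/m^2


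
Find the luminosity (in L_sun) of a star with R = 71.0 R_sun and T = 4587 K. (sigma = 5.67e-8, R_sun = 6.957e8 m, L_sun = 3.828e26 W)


R = 71.0 * 6.957e8 m = 4.93947e+10 m. L = 4*pi*R^2*sigma*T^4 = 4*pi*(4.93947e+10)^2 * 5.67e-8 * 4587^4 = 7.696062529e+29 W. L/L_sun = 7.696062529e+29 / 3.828e26 = 2010.4657

2010.4657 L_sun


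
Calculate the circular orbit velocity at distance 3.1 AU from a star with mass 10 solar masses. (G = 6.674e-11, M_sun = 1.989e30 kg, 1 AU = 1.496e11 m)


v = sqrt(GM/r) = sqrt(6.674e-11 * 1.989e+31 / 4.638e+11) = 53501.2402

53501.2402 m/s


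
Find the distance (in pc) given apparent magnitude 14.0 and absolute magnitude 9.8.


d = 10^((m - M + 5)/5) = 10^((14.0 - 9.8 + 5)/5) = 69.1831

69.1831 pc


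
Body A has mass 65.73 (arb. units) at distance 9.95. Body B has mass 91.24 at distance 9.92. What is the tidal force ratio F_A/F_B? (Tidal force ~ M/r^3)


Ratio = (M1/r1^3) / (M2/r2^3) = (65.73/9.95^3) / (91.24/9.92^3) = 0.7139

0.7139


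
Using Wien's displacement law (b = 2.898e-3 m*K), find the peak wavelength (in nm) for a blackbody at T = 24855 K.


lam_max = b / T = 2.898e-3 / 24855 = 1.166e-07 m = 116.5963 nm

116.5963 nm


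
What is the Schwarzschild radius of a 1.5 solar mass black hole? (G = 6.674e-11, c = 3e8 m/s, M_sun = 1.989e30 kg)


M = 1.5 * 1.989e30 kg = 2.9835e+30 kg. rs = 2GM/c^2 = 2 * 6.674e-11 * 2.9835e+30 / (3e8)^2 = 4424.862

4424.862 m


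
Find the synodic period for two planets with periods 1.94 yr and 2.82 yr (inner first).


1/P_syn = |1/P1 - 1/P2| = |1/1.94 - 1/2.82| => P_syn = 6.2168

6.2168 years


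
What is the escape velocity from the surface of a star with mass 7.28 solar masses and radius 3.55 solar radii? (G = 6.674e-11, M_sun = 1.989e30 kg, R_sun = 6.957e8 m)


M = 7.28 * 1.989e30 kg = 1.447992e+31 kg; R = 3.55 * 6.957e8 m = 2.469735e+09 m. v_esc = sqrt(2GM/R) = sqrt(2 * 6.674e-11 * 1.447992e+31 / 2.469735e+09) = 884638.8377

884638.8377 m/s


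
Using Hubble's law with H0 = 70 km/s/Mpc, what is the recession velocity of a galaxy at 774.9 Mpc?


v = H0 * d = 70 * 774.9 = 54243.0

54243.0 km/s


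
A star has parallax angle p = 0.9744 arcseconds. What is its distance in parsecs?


d = 1/p = 1/0.9744 = 1.0263

1.0263 pc


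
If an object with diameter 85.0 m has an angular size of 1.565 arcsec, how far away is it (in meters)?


D = size / theta_rad, theta_rad = 1.565 * pi/(180*3600) = 7.587e-06, D = 1.120e+07

1.120e+07 m


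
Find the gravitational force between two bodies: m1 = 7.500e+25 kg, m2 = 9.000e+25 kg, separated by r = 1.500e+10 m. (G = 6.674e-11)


F = G*m1*m2/r^2 = 6.674e-11 * 7.500e+25 * 9.000e+25 / (1.500e+10)^2 = 6.674e-11 * 6.750e+51 / 2.250e+20 = 2.002e+21

2.002e+21 N


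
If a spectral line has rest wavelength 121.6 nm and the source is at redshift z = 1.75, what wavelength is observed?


lam_obs = lam_emit * (1 + z) = 121.6 * (1 + 1.75) = 334.4

334.4 nm


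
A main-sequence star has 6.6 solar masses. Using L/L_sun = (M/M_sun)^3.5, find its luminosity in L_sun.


L/L_sun = (M/M_sun)^3.5 = 6.6^3.5 = 738.5906

738.5906 L_sun


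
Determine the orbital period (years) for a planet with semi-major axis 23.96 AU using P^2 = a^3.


P = a^(3/2) = 23.96^1.5 = 117.2817

117.2817 years


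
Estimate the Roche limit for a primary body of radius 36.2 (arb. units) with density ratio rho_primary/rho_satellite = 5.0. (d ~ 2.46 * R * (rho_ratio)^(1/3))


d_Roche = 2.46 * 36.2 * 5.0^(1/3) = 152.2768

152.2768


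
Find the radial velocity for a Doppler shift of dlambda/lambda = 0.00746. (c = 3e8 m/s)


v = (dlambda/lambda) * c = 0.00746 * 3e8 = 2.238e+06

2.238e+06 m/s


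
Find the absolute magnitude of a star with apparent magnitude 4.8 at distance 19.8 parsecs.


M = m - 5*log10(d) + 5 = 4.8 - 5*log10(19.8) + 5 = 3.3167

3.3167


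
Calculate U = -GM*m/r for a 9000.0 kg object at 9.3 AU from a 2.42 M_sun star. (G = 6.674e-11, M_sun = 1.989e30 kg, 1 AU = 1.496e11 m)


M = 2.42 * 1.989e30 kg = 4.81338e+30 kg; r = 9.3 AU * 1.496e11 m/AU = 1.39128e+12 m. U = -GM*m/r = -(6.674e-11 * 4.81338e+30 * 9000.0) / 1.39128e+12 = -2.078e+12

-2.078e+12 J


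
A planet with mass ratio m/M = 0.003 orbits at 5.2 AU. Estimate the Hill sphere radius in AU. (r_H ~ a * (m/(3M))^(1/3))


r_H = a * (m/3M)^(1/3) = 5.2 * (0.003/3)^(1/3) = 0.52

0.52 AU


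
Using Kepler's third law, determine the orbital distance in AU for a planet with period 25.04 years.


a = P^(2/3) = 25.04^(2/3) = 8.559

8.559 AU


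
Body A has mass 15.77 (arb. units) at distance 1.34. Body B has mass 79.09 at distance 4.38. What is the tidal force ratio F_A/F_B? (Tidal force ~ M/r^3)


Ratio = (M1/r1^3) / (M2/r2^3) = (15.77/1.34^3) / (79.09/4.38^3) = 6.9633

6.9633


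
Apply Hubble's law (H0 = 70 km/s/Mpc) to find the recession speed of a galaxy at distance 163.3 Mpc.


v = H0 * d = 70 * 163.3 = 11431.0

11431.0 km/s


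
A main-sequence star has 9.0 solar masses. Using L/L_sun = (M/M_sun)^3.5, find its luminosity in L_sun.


L/L_sun = (M/M_sun)^3.5 = 9.0^3.5 = 2187.0

2187.0 L_sun


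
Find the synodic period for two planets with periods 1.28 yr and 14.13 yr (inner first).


1/P_syn = |1/P1 - 1/P2| = |1/1.28 - 1/14.13| => P_syn = 1.4075

1.4075 years


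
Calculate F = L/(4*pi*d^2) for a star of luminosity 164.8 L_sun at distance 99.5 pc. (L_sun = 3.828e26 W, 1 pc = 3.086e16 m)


F = L / (4*pi*d^2) = 6.309e+28 / (4*pi*(3.071e+18)^2) = 5.325e-10

5.325e-10 W/m^2


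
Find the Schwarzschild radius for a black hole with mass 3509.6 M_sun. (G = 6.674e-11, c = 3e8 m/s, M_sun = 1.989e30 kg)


M = 3509.6 * 1.989e30 kg = 6.9805944e+33 kg. rs = 2GM/c^2 = 2 * 6.674e-11 * 6.9805944e+33 / (3e8)^2 = 1.035e+07

1.035e+07 m


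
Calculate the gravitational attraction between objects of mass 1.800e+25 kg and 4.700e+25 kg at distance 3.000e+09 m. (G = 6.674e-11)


F = G*m1*m2/r^2 = 6.674e-11 * 1.800e+25 * 4.700e+25 / (3.000e+09)^2 = 6.674e-11 * 8.460e+50 / 9.000e+18 = 6.274e+21

6.274e+21 N


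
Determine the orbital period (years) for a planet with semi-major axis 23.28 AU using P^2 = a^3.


P = a^(3/2) = 23.28^1.5 = 112.3245

112.3245 years


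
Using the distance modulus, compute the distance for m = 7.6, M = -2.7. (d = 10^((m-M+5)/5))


d = 10^((m - M + 5)/5) = 10^((7.6 - -2.7 + 5)/5) = 1148.1536

1148.1536 pc


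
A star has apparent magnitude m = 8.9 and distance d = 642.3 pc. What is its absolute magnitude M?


M = m - 5*log10(d) + 5 = 8.9 - 5*log10(642.3) + 5 = -0.1387

-0.1387


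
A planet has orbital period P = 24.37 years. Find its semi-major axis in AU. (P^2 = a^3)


a = P^(2/3) = 24.37^(2/3) = 8.4056

8.4056 AU


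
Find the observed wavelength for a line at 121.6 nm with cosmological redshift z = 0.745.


lam_obs = lam_emit * (1 + z) = 121.6 * (1 + 0.745) = 212.192

212.192 nm


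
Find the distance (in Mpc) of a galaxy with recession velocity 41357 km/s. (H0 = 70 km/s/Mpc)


d = v / H0 = 41357 / 70 = 590.8143

590.8143 Mpc


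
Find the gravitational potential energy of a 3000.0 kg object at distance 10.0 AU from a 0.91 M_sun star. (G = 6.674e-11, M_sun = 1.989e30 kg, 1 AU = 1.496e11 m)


M = 0.91 * 1.989e30 kg = 1.80999e+30 kg; r = 10.0 AU * 1.496e11 m/AU = 1.496e+12 m. U = -GM*m/r = -(6.674e-11 * 1.80999e+30 * 3000.0) / 1.496e+12 = -2.422e+11

-2.422e+11 J


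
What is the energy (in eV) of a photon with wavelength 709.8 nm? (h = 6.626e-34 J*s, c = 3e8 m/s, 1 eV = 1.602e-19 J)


E = hc/lambda = 6.626e-34 * 3e8 / 7.098e-07 = 2.801e-19 J = 1.7481 eV

1.7481 eV


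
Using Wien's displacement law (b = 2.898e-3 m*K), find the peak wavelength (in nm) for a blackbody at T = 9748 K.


lam_max = b / T = 2.898e-3 / 9748 = 2.973e-07 m = 297.2918 nm

297.2918 nm


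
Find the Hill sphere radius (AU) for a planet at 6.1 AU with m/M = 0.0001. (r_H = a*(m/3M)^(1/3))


r_H = a * (m/3M)^(1/3) = 6.1 * (0.0001/3)^(1/3) = 0.1963

0.1963 AU


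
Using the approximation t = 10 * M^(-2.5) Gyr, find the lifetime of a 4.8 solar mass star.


t = 10 * M^(-2.5) = 10 * 4.8^(-2.5) = 0.1981

0.1981 Gyr


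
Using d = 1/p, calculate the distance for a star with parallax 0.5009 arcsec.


d = 1/p = 1/0.5009 = 1.9964

1.9964 pc


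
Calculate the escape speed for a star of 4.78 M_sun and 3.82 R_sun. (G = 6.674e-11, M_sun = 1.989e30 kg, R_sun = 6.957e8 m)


M = 4.78 * 1.989e30 kg = 9.50742e+30 kg; R = 3.82 * 6.957e8 m = 2.657574e+09 m. v_esc = sqrt(2GM/R) = sqrt(2 * 6.674e-11 * 9.50742e+30 / 2.657574e+09) = 691029.7672

691029.7672 m/s


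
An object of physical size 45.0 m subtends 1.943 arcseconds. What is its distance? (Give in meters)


D = size / theta_rad, theta_rad = 1.943 * pi/(180*3600) = 9.420e-06, D = 4.777e+06

4.777e+06 m


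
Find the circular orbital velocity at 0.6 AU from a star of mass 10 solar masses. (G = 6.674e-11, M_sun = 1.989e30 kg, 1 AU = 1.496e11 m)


v = sqrt(GM/r) = sqrt(6.674e-11 * 1.989e+31 / 8.976e+10) = 121609.939

121609.939 m/s


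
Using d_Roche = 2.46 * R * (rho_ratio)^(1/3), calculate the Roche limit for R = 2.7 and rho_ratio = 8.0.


d_Roche = 2.46 * 2.7 * 8.0^(1/3) = 13.284

13.284


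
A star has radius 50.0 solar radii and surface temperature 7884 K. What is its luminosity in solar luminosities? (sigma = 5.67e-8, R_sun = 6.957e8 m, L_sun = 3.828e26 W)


R = 50.0 * 6.957e8 m = 3.4785e+10 m. L = 4*pi*R^2*sigma*T^4 = 4*pi*(3.4785e+10)^2 * 5.67e-8 * 7884^4 = 3.330913853e+30 W. L/L_sun = 3.330913853e+30 / 3.828e26 = 8701.4468

8701.4468 L_sun


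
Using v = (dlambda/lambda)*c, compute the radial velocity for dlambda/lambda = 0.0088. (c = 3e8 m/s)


v = (dlambda/lambda) * c = 0.0088 * 3e8 = 2.640e+06

2.640e+06 m/s


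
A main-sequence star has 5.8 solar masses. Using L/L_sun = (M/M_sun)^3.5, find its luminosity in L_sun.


L/L_sun = (M/M_sun)^3.5 = 5.8^3.5 = 469.8919

469.8919 L_sun


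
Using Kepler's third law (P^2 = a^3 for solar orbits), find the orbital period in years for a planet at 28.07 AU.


P = a^(3/2) = 28.07^1.5 = 148.718

148.718 years


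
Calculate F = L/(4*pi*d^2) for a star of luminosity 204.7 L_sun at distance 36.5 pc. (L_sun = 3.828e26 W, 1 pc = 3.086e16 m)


F = L / (4*pi*d^2) = 7.836e+28 / (4*pi*(1.126e+18)^2) = 4.915e-09

4.915e-09 W/m^2


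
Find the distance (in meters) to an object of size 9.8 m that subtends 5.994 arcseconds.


D = size / theta_rad, theta_rad = 5.994 * pi/(180*3600) = 2.906e-05, D = 337236.42

337236.42 m


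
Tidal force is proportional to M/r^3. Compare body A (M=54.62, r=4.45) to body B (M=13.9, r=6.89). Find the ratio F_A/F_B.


Ratio = (M1/r1^3) / (M2/r2^3) = (54.62/4.45^3) / (13.9/6.89^3) = 14.5853

14.5853


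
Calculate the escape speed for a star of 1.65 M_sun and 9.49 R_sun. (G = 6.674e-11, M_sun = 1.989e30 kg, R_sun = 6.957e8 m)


M = 1.65 * 1.989e30 kg = 3.28185e+30 kg; R = 9.49 * 6.957e8 m = 6.602193e+09 m. v_esc = sqrt(2GM/R) = sqrt(2 * 6.674e-11 * 3.28185e+30 / 6.602193e+09) = 257586.6522

257586.6522 m/s


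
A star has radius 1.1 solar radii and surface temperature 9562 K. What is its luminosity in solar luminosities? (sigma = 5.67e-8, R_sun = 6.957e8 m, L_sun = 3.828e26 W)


R = 1.1 * 6.957e8 m = 7.6527e+08 m. L = 4*pi*R^2*sigma*T^4 = 4*pi*(7.6527e+08)^2 * 5.67e-8 * 9562^4 = 3.488327546e+27 W. L/L_sun = 3.488327546e+27 / 3.828e26 = 9.1127

9.1127 L_sun


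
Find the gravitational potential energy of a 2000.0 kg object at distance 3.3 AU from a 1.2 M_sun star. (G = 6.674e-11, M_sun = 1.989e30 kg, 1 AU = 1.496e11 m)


M = 1.2 * 1.989e30 kg = 2.3868e+30 kg; r = 3.3 AU * 1.496e11 m/AU = 4.9368e+11 m. U = -GM*m/r = -(6.674e-11 * 2.3868e+30 * 2000.0) / 4.9368e+11 = -6.453e+11

-6.453e+11 J


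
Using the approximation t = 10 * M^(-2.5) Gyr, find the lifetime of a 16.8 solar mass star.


t = 10 * M^(-2.5) = 10 * 16.8^(-2.5) = 0.0086

0.0086 Gyr


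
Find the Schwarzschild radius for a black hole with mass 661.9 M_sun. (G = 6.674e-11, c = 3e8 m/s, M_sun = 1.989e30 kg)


M = 661.9 * 1.989e30 kg = 1.3165191e+33 kg. rs = 2GM/c^2 = 2 * 6.674e-11 * 1.3165191e+33 / (3e8)^2 = 1.953e+06

1.953e+06 m


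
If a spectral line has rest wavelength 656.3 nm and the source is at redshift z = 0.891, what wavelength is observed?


lam_obs = lam_emit * (1 + z) = 656.3 * (1 + 0.891) = 1241.0633

1241.0633 nm


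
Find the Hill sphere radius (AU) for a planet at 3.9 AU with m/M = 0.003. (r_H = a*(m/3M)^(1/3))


r_H = a * (m/3M)^(1/3) = 3.9 * (0.003/3)^(1/3) = 0.39

0.39 AU


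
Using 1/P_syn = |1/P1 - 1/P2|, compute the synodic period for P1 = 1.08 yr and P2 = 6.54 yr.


1/P_syn = |1/P1 - 1/P2| = |1/1.08 - 1/6.54| => P_syn = 1.2936

1.2936 years


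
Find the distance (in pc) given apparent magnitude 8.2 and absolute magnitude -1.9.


d = 10^((m - M + 5)/5) = 10^((8.2 - -1.9 + 5)/5) = 1047.1285

1047.1285 pc


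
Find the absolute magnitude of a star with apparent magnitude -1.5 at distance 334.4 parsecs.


M = m - 5*log10(d) + 5 = -1.5 - 5*log10(334.4) + 5 = -9.1213

-9.1213


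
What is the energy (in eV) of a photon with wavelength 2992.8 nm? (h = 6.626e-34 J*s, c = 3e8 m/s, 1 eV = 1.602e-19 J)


E = hc/lambda = 6.626e-34 * 3e8 / 2.993e-06 = 6.642e-20 J = 0.4146 eV

0.4146 eV


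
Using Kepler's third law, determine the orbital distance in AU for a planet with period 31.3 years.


a = P^(2/3) = 31.3^(2/3) = 9.9318

9.9318 AU


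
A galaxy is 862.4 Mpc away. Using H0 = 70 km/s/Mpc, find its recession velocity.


v = H0 * d = 70 * 862.4 = 60368.0

60368.0 km/s


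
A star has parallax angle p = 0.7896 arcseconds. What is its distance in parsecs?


d = 1/p = 1/0.7896 = 1.2665

1.2665 pc


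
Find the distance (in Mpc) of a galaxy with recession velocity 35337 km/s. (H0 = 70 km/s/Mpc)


d = v / H0 = 35337 / 70 = 504.8143

504.8143 Mpc


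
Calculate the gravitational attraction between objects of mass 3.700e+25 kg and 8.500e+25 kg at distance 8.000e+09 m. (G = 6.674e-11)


F = G*m1*m2/r^2 = 6.674e-11 * 3.700e+25 * 8.500e+25 / (8.000e+09)^2 = 6.674e-11 * 3.145e+51 / 6.400e+19 = 3.280e+21

3.280e+21 N


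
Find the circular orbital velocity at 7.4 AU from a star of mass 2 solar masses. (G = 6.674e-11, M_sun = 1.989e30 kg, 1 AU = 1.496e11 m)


v = sqrt(GM/r) = sqrt(6.674e-11 * 3.978e+30 / 1.107e+12) = 15486.1633

15486.1633 m/s


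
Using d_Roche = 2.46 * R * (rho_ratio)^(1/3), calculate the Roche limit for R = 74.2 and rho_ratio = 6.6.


d_Roche = 2.46 * 74.2 * 6.6^(1/3) = 342.3894

342.3894


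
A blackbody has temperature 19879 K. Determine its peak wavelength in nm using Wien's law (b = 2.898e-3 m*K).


lam_max = b / T = 2.898e-3 / 19879 = 1.458e-07 m = 145.782 nm

145.782 nm


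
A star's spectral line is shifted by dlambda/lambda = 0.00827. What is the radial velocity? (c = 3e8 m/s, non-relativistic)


v = (dlambda/lambda) * c = 0.00827 * 3e8 = 2.481e+06

2.481e+06 m/s


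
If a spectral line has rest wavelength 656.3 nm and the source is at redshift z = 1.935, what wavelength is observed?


lam_obs = lam_emit * (1 + z) = 656.3 * (1 + 1.935) = 1926.2405

1926.2405 nm


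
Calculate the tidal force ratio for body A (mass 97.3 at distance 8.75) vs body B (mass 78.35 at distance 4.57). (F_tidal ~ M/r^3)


Ratio = (M1/r1^3) / (M2/r2^3) = (97.3/8.75^3) / (78.35/4.57^3) = 0.1769

0.1769


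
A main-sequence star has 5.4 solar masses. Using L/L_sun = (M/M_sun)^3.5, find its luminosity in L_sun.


L/L_sun = (M/M_sun)^3.5 = 5.4^3.5 = 365.9133

365.9133 L_sun


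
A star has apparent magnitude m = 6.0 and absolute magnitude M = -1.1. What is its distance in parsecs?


d = 10^((m - M + 5)/5) = 10^((6.0 - -1.1 + 5)/5) = 263.0268

263.0268 pc


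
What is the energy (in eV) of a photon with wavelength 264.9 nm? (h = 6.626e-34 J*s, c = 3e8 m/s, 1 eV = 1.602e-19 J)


E = hc/lambda = 6.626e-34 * 3e8 / 2.649e-07 = 7.504e-19 J = 4.6841 eV

4.6841 eV


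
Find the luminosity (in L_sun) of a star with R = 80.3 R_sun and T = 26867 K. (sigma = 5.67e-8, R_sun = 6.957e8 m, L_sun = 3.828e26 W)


R = 80.3 * 6.957e8 m = 5.586471e+10 m. L = 4*pi*R^2*sigma*T^4 = 4*pi*(5.586471e+10)^2 * 5.67e-8 * 26867^4 = 1.158629872e+33 W. L/L_sun = 1.158629872e+33 / 3.828e26 = 3.027e+06

3.027e+06 L_sun


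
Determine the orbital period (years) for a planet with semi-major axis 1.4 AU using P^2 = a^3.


P = a^(3/2) = 1.4^1.5 = 1.6565

1.6565 years


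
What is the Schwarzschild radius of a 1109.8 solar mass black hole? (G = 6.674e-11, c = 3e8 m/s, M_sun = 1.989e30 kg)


M = 1109.8 * 1.989e30 kg = 2.2073922e+33 kg. rs = 2GM/c^2 = 2 * 6.674e-11 * 2.2073922e+33 / (3e8)^2 = 3.274e+06

3.274e+06 m


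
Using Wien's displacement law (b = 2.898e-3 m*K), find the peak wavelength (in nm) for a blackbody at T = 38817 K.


lam_max = b / T = 2.898e-3 / 38817 = 7.466e-08 m = 74.658 nm

74.658 nm


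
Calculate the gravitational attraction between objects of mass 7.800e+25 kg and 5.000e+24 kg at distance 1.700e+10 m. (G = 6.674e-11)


F = G*m1*m2/r^2 = 6.674e-11 * 7.800e+25 * 5.000e+24 / (1.700e+10)^2 = 6.674e-11 * 3.900e+50 / 2.890e+20 = 9.006e+19

9.006e+19 N


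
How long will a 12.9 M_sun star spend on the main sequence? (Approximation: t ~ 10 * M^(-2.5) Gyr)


t = 10 * M^(-2.5) = 10 * 12.9^(-2.5) = 0.0167

0.0167 Gyr


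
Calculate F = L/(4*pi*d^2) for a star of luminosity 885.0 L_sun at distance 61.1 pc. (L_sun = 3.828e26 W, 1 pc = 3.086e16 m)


F = L / (4*pi*d^2) = 3.388e+29 / (4*pi*(1.886e+18)^2) = 7.583e-09

7.583e-09 W/m^2


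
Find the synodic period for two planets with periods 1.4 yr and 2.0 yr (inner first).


1/P_syn = |1/P1 - 1/P2| = |1/1.4 - 1/2.0| => P_syn = 4.6667

4.6667 years


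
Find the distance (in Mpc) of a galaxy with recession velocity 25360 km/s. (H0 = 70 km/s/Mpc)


d = v / H0 = 25360 / 70 = 362.2857

362.2857 Mpc


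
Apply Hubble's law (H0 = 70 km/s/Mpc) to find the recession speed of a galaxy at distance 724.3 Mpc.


v = H0 * d = 70 * 724.3 = 50701.0

50701.0 km/s


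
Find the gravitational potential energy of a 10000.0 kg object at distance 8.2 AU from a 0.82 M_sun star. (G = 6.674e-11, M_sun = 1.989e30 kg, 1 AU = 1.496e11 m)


M = 0.82 * 1.989e30 kg = 1.63098e+30 kg; r = 8.2 AU * 1.496e11 m/AU = 1.22672e+12 m. U = -GM*m/r = -(6.674e-11 * 1.63098e+30 * 10000.0) / 1.22672e+12 = -8.873e+11

-8.873e+11 J


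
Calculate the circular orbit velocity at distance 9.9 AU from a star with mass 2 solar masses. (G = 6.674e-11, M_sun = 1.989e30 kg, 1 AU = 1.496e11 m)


v = sqrt(GM/r) = sqrt(6.674e-11 * 3.978e+30 / 1.481e+12) = 13388.8136

13388.8136 m/s


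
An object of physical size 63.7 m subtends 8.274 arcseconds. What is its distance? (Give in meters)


D = size / theta_rad, theta_rad = 8.274 * pi/(180*3600) = 4.011e-05, D = 1.588e+06

1.588e+06 m


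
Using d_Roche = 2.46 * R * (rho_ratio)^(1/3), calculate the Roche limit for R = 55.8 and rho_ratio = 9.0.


d_Roche = 2.46 * 55.8 * 9.0^(1/3) = 285.5289

285.5289


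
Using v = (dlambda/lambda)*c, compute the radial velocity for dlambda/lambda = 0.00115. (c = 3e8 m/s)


v = (dlambda/lambda) * c = 0.00115 * 3e8 = 345000.0

345000.0 m/s


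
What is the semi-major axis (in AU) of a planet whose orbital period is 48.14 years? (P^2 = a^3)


a = P^(2/3) = 48.14^(2/3) = 13.2334

13.2334 AU


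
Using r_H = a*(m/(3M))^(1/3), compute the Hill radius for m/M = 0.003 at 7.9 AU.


r_H = a * (m/3M)^(1/3) = 7.9 * (0.003/3)^(1/3) = 0.79

0.79 AU


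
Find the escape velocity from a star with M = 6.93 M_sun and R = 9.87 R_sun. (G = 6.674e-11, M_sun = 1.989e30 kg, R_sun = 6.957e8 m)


M = 6.93 * 1.989e30 kg = 1.378377e+31 kg; R = 9.87 * 6.957e8 m = 6.866559e+09 m. v_esc = sqrt(2GM/R) = sqrt(2 * 6.674e-11 * 1.378377e+31 / 6.866559e+09) = 517633.6845

517633.6845 m/s


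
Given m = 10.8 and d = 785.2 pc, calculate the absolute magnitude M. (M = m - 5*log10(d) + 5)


M = m - 5*log10(d) + 5 = 10.8 - 5*log10(785.2) + 5 = 1.3251

1.3251


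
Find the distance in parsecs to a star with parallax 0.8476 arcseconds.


d = 1/p = 1/0.8476 = 1.1798

1.1798 pc


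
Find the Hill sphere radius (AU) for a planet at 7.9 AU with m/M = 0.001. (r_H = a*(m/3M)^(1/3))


r_H = a * (m/3M)^(1/3) = 7.9 * (0.001/3)^(1/3) = 0.5478

0.5478 AU
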